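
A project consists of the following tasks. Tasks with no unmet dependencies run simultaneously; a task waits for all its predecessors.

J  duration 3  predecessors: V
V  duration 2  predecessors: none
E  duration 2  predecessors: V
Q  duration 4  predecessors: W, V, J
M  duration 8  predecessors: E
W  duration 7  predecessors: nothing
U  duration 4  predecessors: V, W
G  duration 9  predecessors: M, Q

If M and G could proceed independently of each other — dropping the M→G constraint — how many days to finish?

Before: longest chain V→E→M→G = 2+2+8+9 = 21, finish 21.
Without M→G, G's earliest start moves from 12 to 11.
New critical path: W→Q→G = 7+4+9 = 20 ⇒ 20 days.

20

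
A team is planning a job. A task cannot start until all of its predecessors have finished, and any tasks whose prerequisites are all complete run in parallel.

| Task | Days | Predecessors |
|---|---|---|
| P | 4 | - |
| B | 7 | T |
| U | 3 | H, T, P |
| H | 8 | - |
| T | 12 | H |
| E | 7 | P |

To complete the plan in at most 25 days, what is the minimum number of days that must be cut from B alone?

2

Current finish: 27 days; target: 25.
B is on every critical path, so each day cut from B cuts the finish by one (this holds down to a finish of 23).
Need 27 − 25 = 2 days off B → B becomes 5 days, finish becomes 25.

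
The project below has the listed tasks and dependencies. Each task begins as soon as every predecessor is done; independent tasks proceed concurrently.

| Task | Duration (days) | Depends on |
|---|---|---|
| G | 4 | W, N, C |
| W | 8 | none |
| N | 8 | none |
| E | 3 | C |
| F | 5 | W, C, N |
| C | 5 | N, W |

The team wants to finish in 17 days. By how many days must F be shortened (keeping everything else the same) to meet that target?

Current finish: 18 days; target: 17.
F is on every critical path, so each day cut from F cuts the finish by one (this holds down to a finish of 17).
Need 18 − 17 = 1 day off F → F becomes 4 days, finish becomes 17.

1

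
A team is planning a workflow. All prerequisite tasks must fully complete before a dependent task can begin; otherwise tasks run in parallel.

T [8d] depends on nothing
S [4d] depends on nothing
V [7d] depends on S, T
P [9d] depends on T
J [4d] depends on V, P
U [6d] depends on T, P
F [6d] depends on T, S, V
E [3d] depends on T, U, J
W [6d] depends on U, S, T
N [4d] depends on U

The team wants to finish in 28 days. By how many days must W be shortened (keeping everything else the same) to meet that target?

1

Current finish: 29 days; target: 28.
W is on every critical path, so each day cut from W cuts the finish by one (this holds down to a finish of 27).
Need 29 − 28 = 1 day off W → W becomes 5 days, finish becomes 28.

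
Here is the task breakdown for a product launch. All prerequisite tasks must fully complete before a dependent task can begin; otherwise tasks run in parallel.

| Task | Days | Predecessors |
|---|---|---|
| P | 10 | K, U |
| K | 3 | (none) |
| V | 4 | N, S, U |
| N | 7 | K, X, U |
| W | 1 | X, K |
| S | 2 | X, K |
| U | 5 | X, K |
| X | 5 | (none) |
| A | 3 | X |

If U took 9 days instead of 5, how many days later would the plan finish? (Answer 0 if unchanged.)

4

The binding path is X→U→N→V = 5+5+7+4 = 21; finish at 21 days.
U lies on that path, so at 9 days the path becomes 25 days.
No other chain overtakes it, so the finish is 25 days.
Change in finish: 25 − 21 = +4 days.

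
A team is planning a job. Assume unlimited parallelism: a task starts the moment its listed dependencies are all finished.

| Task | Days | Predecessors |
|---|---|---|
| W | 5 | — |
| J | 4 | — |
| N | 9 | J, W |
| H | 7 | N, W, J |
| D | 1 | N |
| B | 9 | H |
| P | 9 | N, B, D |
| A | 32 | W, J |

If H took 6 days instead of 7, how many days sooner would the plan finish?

1

As given, the longest chain is W→N→H→B→P = 5+9+7+9+9 = 39, so the finish is 39 days.
Since H is critical, the -1 change carries straight to that chain (now 38 days).
No other chain overtakes it, so the finish is 38 days.
Change in finish: 38 − 39 = -1 days.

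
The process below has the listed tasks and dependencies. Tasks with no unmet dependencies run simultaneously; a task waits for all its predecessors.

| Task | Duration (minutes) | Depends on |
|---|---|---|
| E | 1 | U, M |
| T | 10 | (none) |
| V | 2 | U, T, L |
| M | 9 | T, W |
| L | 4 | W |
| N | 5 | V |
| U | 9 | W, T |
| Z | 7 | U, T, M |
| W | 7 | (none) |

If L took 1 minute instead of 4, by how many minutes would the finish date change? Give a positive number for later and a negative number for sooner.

0

As given, the longest chain is T→M→Z = 10+9+7 = 26, so the finish is 26 minutes.
The longest path through L is only 18 minutes, so L has float 8.
That remains the longest chain; total 26 minutes.
Change in finish: 26 − 26 = +0 minutes.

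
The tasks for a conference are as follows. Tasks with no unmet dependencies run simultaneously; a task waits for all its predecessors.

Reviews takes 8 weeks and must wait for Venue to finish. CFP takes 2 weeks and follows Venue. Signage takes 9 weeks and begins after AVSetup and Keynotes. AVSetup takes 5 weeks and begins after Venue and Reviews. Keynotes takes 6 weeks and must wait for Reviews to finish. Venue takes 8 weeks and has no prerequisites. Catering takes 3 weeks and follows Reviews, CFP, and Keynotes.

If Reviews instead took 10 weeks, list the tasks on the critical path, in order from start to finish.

Baseline: Venue→Reviews→Keynotes→Signage = 8+8+6+9 = 31 → 31 weeks.
Reviews is on the critical path; changing it to 10 makes that path 33 weeks.
That remains the longest chain; total 33 weeks.

Venue, Reviews, Keynotes, Signage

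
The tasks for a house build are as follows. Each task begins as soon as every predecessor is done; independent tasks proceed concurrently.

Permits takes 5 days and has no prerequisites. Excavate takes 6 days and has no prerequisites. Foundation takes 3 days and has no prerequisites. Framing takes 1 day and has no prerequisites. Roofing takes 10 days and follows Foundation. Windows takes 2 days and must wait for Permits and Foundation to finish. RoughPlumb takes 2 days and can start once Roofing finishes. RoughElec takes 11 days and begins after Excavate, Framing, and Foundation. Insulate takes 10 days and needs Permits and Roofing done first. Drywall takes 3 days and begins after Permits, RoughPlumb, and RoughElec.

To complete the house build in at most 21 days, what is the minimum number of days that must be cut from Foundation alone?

Current finish: 23 days; target: 21.
Foundation is on every critical path, so each day cut from Foundation cuts the finish by one (this holds down to a finish of 21).
Need 23 − 21 = 2 days off Foundation → Foundation becomes 1 day, finish becomes 21.

2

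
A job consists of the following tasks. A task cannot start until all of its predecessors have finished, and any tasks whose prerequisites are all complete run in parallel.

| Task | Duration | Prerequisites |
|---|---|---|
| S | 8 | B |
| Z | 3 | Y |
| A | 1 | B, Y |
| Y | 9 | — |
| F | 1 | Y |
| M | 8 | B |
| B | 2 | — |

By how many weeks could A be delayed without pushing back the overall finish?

2

Critical path: Y→Z = 9+3 = 12, so the finish is 12 weeks.
Longest path through A: 10 weeks (earliest finish 10, latest finish 12).
So A can slip 12 − 10 = 2 weeks.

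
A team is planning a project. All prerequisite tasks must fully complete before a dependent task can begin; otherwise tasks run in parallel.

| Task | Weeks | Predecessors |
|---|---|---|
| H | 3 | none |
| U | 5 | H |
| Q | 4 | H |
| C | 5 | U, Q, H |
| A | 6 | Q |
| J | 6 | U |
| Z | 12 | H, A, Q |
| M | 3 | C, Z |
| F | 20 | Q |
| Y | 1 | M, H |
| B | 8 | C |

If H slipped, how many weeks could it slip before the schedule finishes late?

0

Critical path: H→Q→A→Z→M→Y = 3+4+6+12+3+1 = 29, so the finish is 29 weeks.
Longest path through H: 29 weeks (earliest finish 3, latest finish 3).
So H can slip 3 − 3 = 0 weeks.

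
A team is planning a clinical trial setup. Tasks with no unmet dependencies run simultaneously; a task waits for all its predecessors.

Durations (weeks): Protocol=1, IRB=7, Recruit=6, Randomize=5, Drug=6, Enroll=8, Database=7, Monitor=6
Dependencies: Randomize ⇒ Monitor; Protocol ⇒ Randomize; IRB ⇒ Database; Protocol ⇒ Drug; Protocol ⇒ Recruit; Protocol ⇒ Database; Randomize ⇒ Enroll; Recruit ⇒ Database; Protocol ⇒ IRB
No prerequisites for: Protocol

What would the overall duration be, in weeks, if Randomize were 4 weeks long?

Critical path before the change: Protocol→IRB→Database = 1+7+7 = 15 giving 15 weeks.
The longest path through Randomize is only 14 weeks, so Randomize has float 1.
The critical path is still Protocol→IRB→Database; finish is now 15 weeks.

15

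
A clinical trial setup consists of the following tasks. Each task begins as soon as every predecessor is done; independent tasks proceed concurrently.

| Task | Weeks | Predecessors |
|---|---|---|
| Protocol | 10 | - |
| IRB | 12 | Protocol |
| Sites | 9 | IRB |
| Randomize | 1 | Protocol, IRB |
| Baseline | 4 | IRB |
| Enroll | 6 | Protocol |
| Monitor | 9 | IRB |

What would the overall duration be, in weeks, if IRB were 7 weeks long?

Actual critical path: Protocol→IRB→Sites = 10+12+9 = 31 ⇒ 31 weeks.
IRB lies on that path, so at 7 weeks the path becomes 26 weeks.
That remains the longest chain; total 26 weeks.

26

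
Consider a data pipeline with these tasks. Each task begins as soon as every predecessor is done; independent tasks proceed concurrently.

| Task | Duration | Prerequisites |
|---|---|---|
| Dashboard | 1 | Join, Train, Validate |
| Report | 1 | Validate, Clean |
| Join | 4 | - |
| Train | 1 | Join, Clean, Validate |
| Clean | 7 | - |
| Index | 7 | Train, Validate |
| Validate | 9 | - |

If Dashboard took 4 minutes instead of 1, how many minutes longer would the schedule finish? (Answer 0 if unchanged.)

Critical path before the change: Validate→Train→Index = 9+1+7 = 17 giving 17 minutes.
Dashboard is off the critical path — its longest chain is 11 minutes, giving 6 of slack.
The critical path is still Validate→Train→Index; finish is now 17 minutes.
Change in finish: 17 − 17 = +0 minutes.

0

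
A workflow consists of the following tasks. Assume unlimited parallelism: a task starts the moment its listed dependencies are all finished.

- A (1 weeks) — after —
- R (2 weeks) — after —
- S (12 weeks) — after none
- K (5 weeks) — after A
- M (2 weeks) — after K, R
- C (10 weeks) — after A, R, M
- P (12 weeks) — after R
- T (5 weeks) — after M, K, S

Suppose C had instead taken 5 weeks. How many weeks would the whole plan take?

17

Baseline: A→K→M→C = 1+5+2+10 = 18 → 18 weeks.
C is on the critical path; changing it to 5 makes that path 13 weeks.
The binding chain switches to S→T = 12+5 = 17; finish 17 weeks.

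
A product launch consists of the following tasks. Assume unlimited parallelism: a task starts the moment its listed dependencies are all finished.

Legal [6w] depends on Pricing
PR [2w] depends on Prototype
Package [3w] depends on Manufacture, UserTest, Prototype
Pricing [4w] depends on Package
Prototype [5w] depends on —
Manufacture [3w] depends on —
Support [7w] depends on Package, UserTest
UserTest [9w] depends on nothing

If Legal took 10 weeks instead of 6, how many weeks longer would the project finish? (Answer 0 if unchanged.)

4

Actual critical path: UserTest→Package→Pricing→Legal = 9+3+4+6 = 22 ⇒ 22 weeks.
Since Legal is critical, the +4 change carries straight to that chain (now 26 weeks).
No other chain overtakes it, so the finish is 26 weeks.
Change in finish: 26 − 22 = +4 weeks.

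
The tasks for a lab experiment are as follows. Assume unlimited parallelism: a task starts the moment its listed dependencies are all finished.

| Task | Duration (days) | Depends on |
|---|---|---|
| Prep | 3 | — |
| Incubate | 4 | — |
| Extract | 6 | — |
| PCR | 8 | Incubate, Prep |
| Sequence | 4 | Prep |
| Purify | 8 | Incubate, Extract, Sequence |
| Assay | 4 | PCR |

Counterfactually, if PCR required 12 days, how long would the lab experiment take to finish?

Baseline: Incubate→PCR→Assay = 4+8+4 = 16 → 16 days.
Since PCR is critical, the +4 change carries straight to that chain (now 20 days).
That remains the longest chain; total 20 days.

20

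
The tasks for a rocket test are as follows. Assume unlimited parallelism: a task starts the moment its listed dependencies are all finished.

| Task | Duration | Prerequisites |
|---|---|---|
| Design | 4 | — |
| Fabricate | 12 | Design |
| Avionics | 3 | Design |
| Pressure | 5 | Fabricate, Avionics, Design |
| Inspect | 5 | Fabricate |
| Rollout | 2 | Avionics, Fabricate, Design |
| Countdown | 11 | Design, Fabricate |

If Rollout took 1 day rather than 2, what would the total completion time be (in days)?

Actual critical path: Design→Fabricate→Countdown = 4+12+11 = 27 ⇒ 27 days.
The longest path through Rollout is only 18 days, so Rollout has float 9.
No other chain overtakes it, so the finish is 27 days.

27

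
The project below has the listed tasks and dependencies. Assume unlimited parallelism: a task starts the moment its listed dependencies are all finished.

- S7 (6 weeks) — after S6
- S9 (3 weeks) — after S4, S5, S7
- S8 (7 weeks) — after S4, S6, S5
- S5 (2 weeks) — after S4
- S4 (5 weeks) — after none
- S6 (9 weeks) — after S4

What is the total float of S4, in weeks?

S4→S6→S7→S9 = 5+9+6+3 = 23 sets the makespan at 23 weeks.
Longest path through S4: 23 weeks (earliest finish 5, latest finish 5).
So S4 can slip 5 − 5 = 0 weeks.

0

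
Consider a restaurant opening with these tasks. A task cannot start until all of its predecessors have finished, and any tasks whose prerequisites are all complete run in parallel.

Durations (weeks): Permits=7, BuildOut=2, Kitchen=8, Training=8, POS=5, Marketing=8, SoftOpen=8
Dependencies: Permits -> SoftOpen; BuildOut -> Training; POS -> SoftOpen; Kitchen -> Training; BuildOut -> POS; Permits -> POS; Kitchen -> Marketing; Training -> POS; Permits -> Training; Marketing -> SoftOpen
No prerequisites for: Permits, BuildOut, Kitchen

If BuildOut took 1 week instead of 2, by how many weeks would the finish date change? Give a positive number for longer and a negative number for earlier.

0

The binding path is Kitchen→Training→POS→SoftOpen = 8+8+5+8 = 29; finish at 29 weeks.
BuildOut is off the critical path — its longest chain is 23 weeks, giving 6 of slack.
That remains the longest chain; total 29 weeks.
Change in finish: 29 − 29 = +0 weeks.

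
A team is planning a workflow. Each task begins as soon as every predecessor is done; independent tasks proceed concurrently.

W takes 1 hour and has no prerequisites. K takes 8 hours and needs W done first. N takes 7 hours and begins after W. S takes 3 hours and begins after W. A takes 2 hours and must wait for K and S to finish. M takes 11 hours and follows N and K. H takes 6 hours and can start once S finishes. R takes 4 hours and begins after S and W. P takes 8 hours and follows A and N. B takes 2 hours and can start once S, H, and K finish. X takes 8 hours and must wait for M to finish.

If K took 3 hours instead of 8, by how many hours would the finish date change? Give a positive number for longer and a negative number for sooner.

-1

Critical path before the change: W→K→M→X = 1+8+11+8 = 28 giving 28 hours.
K lies on that path, so at 3 hours the path becomes 23 hours.
The binding chain switches to W→N→M→X = 1+7+11+8 = 27; finish 27 hours.
Change in finish: 27 − 28 = -1 hours.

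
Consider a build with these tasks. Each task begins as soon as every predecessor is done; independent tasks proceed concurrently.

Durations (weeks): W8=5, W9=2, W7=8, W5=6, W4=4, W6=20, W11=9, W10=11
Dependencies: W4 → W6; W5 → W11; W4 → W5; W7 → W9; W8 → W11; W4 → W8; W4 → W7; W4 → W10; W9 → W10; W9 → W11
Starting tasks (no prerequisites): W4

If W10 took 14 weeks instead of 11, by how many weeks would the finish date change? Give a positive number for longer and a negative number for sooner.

Critical path before the change: W4→W7→W9→W10 = 4+8+2+11 = 25 giving 25 weeks.
W10 lies on that path, so at 14 weeks the path becomes 28 weeks.
The critical path is still W4→W7→W9→W10; finish is now 28 weeks.
Change in finish: 28 − 25 = +3 weeks.

3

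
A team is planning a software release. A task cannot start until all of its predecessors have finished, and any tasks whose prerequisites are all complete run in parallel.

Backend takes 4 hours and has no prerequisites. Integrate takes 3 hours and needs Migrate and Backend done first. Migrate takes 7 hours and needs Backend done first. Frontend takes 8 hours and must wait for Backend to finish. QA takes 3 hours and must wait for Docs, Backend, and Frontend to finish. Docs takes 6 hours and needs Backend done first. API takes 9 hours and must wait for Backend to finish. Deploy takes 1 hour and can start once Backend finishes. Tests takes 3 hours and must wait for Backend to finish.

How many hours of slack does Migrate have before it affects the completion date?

1

Critical path: Backend→Frontend→QA = 4+8+3 = 15, so the finish is 15 hours.
The longest chain containing Migrate totals 14 hours.
Slack of Migrate = 5 − 4 = 1 hour.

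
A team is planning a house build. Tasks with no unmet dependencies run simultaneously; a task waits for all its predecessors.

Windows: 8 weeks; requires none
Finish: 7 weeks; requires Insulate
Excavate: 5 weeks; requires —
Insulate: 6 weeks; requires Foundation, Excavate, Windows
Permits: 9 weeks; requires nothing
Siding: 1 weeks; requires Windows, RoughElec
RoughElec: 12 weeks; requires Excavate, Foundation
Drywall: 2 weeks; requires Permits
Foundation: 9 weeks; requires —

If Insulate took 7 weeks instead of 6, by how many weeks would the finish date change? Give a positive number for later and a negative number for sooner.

1

As given, the longest chain is Foundation→Insulate→Finish = 9+6+7 = 22, so the finish is 22 weeks.
Insulate is on the critical path; changing it to 7 makes that path 23 weeks.
That remains the longest chain; total 23 weeks.
Change in finish: 23 − 22 = +1 weeks.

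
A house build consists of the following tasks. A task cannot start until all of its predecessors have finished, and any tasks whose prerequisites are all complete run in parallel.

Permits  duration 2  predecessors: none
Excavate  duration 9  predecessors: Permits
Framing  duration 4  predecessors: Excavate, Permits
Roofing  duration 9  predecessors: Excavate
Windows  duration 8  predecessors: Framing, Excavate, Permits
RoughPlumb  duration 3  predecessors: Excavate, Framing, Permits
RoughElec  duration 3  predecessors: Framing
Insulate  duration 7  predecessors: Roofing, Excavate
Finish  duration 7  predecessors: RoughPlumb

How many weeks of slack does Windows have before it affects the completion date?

4

Critical path: Permits→Excavate→Roofing→Insulate = 2+9+9+7 = 27, so the finish is 27 weeks.
Longest path through Windows: 23 weeks (earliest finish 23, latest finish 27).
So Windows can slip 27 − 23 = 4 weeks.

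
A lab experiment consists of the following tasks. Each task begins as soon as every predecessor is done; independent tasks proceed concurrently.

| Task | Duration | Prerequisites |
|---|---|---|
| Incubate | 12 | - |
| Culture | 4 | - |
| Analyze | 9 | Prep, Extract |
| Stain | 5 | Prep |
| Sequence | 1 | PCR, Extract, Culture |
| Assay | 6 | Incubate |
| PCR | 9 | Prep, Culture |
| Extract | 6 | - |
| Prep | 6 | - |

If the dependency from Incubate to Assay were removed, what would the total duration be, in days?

Original critical path: Incubate→Assay = 12+6 = 18 ⇒ 18 days.
Without Incubate→Assay, Assay's earliest start moves from 12 to 0.
New critical path: Prep→PCR→Sequence = 6+9+1 = 16 ⇒ 16 days.

16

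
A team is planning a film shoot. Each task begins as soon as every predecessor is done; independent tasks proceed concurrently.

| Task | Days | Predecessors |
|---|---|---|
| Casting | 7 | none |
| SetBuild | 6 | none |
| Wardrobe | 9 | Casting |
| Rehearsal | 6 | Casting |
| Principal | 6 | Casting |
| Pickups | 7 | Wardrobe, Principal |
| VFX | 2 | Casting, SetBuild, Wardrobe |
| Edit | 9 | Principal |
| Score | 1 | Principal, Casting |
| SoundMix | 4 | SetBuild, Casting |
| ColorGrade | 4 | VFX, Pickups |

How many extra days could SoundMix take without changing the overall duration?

16

Critical path: Casting→Wardrobe→Pickups→ColorGrade = 7+9+7+4 = 27, so the finish is 27 days.
The longest chain containing SoundMix totals 11 days.
So SoundMix can slip 27 − 11 = 16 days.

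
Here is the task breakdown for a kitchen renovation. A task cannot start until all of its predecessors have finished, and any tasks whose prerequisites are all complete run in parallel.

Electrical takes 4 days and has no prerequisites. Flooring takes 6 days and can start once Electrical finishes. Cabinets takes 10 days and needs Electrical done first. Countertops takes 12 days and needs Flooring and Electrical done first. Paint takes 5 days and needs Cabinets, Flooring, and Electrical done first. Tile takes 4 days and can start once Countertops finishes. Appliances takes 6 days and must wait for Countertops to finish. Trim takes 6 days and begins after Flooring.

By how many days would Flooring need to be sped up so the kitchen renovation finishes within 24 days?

Current finish: 28 days; target: 24.
Flooring is on every critical path, so each day cut from Flooring cuts the finish by one (this holds down to a finish of 23).
Need 28 − 24 = 4 days off Flooring → Flooring becomes 2 days, finish becomes 24.

4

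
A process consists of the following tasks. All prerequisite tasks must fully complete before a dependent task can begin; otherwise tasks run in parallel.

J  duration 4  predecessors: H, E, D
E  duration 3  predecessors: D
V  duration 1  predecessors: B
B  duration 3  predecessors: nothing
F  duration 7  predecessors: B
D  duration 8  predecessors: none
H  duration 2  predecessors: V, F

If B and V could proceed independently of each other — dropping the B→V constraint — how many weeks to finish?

Before: longest chain B→F→H→J = 3+7+2+4 = 16, finish 16.
Without B→V, V's earliest start moves from 3 to 0.
The longest chain is now B→F→H→J = 3+7+2+4 = 16, so the job takes 16 weeks.

16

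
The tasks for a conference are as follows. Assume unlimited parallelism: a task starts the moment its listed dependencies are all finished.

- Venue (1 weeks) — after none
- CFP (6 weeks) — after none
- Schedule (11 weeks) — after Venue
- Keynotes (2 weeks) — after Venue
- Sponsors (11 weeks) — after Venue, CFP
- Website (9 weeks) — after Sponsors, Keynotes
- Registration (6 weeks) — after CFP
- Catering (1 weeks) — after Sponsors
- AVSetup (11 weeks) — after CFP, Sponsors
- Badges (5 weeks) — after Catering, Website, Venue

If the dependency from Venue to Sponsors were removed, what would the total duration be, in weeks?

With the dependency in place, CFP→Sponsors→Website→Badges = 6+11+9+5 = 31 sets the finish at 31 weeks.
Dropping Venue→Sponsors doesn't change Sponsors's earliest start (6); another predecessor still binds.
The longest chain is now CFP→Sponsors→Website→Badges = 6+11+9+5 = 31, so the schedule takes 31 weeks.

31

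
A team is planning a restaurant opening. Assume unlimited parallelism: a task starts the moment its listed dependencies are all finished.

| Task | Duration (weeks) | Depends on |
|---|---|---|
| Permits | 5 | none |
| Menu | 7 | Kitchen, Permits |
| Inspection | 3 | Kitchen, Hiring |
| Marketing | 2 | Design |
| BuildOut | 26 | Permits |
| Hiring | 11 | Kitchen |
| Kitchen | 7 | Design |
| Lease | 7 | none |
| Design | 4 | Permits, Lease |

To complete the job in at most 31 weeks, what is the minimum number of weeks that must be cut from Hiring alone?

1

Current finish: 32 weeks; target: 31.
Hiring is on every critical path, so each week cut from Hiring cuts the finish by one (this holds down to a finish of 31).
Need 32 − 31 = 1 week off Hiring → Hiring becomes 10 weeks, finish becomes 31.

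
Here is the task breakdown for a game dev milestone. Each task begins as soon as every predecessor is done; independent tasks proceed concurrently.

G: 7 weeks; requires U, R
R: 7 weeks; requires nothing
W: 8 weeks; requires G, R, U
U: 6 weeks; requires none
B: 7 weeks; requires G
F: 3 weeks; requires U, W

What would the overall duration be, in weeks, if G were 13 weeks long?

31

As given, the longest chain is R→G→W→F = 7+7+8+3 = 25, so the finish is 25 weeks.
G lies on that path, so at 13 weeks the path becomes 31 weeks.
No other chain overtakes it, so the finish is 31 weeks.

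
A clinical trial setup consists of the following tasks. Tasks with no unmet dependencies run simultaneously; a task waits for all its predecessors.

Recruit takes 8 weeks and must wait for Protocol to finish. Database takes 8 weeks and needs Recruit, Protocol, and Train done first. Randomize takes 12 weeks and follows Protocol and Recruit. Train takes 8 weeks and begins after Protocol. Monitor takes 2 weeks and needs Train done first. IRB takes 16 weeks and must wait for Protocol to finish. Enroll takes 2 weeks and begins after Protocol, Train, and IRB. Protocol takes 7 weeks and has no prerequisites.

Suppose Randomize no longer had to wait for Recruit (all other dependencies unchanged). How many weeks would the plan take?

With the dependency in place, Protocol→Recruit→Randomize = 7+8+12 = 27 sets the finish at 27 weeks.
Without Recruit→Randomize, Randomize's earliest start moves from 15 to 7.
New critical path: Protocol→IRB→Enroll = 7+16+2 = 25 ⇒ 25 weeks.

25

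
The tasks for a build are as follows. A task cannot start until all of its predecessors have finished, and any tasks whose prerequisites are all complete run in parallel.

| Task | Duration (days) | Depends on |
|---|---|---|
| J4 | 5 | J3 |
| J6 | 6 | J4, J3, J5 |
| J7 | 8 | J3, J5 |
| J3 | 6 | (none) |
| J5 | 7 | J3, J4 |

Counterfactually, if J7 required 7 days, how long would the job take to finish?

The binding path is J3→J4→J5→J7 = 6+5+7+8 = 26; finish at 26 days.
J7 lies on that path, so at 7 days the path becomes 25 days.
That remains the longest chain; total 25 days.

25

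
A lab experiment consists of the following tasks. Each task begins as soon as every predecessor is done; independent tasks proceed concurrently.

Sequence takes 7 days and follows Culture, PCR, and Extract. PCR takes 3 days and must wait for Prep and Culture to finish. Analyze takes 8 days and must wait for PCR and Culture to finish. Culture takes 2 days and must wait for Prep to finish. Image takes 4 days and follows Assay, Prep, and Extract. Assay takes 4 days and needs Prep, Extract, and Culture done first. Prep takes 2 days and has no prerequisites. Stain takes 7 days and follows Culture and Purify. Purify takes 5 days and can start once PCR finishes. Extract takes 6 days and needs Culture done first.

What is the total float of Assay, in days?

Prep→Culture→PCR→Purify→Stain = 2+2+3+5+7 = 19 sets the makespan at 19 days.
Longest path through Assay: 18 days (earliest finish 14, latest finish 15).
So Assay can slip 15 − 14 = 1 day.

1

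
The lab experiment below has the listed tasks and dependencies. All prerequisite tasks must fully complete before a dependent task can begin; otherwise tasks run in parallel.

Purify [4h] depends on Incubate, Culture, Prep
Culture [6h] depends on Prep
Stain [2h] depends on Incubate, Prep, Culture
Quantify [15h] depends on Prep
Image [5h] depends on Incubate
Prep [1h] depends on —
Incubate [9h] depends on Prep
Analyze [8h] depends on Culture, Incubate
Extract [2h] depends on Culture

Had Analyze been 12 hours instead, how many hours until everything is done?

22

Critical path before the change: Prep→Incubate→Analyze = 1+9+8 = 18 giving 18 hours.
Analyze is on the critical path; changing it to 12 makes that path 22 hours.
The critical path is still Prep→Incubate→Analyze; finish is now 22 hours.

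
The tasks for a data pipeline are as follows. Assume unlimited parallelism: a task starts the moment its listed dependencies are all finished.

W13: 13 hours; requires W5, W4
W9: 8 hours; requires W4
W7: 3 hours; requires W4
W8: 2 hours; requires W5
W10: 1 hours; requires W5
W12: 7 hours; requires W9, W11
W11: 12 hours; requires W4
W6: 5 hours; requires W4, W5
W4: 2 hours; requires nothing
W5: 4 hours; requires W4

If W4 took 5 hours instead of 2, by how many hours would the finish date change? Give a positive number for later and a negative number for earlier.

Critical path before the change: W4→W11→W12 = 2+12+7 = 21 giving 21 hours.
W4 is on the critical path; changing it to 5 makes that path 24 hours.
The critical path is still W4→W11→W12; finish is now 24 hours.
Change in finish: 24 − 21 = +3 hours.

3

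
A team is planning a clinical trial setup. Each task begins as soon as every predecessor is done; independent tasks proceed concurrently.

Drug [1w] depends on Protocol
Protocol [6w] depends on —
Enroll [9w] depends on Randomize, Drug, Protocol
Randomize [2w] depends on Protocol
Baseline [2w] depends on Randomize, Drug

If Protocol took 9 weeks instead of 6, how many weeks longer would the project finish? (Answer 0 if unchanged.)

3

Actual critical path: Protocol→Randomize→Enroll = 6+2+9 = 17 ⇒ 17 weeks.
Since Protocol is critical, the +3 change carries straight to that chain (now 20 weeks).
That remains the longest chain; total 20 weeks.
Change in finish: 20 − 17 = +3 weeks.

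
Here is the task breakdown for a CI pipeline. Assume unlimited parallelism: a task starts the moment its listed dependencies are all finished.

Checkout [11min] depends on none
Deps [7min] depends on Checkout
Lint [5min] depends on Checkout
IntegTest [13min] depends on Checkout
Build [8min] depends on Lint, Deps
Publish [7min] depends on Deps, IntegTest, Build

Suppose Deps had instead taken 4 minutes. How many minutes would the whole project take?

The binding path is Checkout→Deps→Build→Publish = 11+7+8+7 = 33; finish at 33 minutes.
Deps lies on that path, so at 4 minutes the path becomes 30 minutes.
New critical path: Checkout→Lint→Build→Publish = 11+5+8+7 = 31 ⇒ 31 minutes.

31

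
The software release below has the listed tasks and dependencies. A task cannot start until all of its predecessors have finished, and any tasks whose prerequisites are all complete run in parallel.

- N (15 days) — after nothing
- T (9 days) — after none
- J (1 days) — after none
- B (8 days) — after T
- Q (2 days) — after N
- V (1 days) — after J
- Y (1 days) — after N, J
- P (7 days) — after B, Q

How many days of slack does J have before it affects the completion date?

22

N→Q→P = 15+2+7 = 24 sets the makespan at 24 days.
The longest chain containing J totals 2 days.
Slack of J = 22 − 0 = 22 days.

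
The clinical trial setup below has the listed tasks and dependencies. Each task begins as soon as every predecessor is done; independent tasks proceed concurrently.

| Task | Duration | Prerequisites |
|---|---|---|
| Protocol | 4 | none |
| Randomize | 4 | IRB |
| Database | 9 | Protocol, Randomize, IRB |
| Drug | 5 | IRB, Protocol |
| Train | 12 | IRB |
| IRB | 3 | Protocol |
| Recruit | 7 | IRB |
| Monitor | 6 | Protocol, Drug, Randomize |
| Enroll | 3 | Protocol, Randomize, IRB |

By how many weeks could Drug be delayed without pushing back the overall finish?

2

Critical path: Protocol→IRB→Randomize→Database = 4+3+4+9 = 20, so the finish is 20 weeks.
Longest path through Drug: 18 weeks (earliest finish 12, latest finish 14).
Slack of Drug = 9 − 7 = 2 weeks.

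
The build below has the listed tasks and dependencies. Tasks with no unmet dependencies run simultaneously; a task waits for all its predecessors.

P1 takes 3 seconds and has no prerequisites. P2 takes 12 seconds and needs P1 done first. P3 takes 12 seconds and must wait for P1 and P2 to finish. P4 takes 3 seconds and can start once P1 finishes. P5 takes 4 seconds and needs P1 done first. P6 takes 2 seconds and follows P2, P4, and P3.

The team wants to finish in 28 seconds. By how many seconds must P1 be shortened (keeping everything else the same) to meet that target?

1

Current finish: 29 seconds; target: 28.
P1 is on every critical path, so each second cut from P1 cuts the finish by one (this holds down to a finish of 27).
Need 29 − 28 = 1 second off P1 → P1 becomes 2 seconds, finish becomes 28.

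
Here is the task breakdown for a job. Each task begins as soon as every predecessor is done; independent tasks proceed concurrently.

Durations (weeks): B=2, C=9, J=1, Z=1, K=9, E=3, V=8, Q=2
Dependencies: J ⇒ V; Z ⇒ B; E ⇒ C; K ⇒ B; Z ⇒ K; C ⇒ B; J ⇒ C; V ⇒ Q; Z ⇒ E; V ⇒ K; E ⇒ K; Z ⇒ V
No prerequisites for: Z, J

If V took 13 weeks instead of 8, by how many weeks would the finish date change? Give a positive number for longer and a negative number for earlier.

Critical path before the change: Z→V→K→B = 1+8+9+2 = 20 giving 20 weeks.
V lies on that path, so at 13 weeks the path becomes 25 weeks.
No other chain overtakes it, so the finish is 25 weeks.
Change in finish: 25 − 20 = +5 weeks.

5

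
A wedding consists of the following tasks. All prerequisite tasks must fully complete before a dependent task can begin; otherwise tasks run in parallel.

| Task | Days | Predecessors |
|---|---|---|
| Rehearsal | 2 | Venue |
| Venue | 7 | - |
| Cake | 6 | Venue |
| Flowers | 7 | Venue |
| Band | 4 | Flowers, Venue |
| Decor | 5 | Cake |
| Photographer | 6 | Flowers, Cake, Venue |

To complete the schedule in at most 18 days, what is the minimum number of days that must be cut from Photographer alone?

2

Current finish: 20 days; target: 18.
Photographer is on every critical path, so each day cut from Photographer cuts the finish by one (this holds down to a finish of 18).
Need 20 − 18 = 2 days off Photographer → Photographer becomes 4 days, finish becomes 18.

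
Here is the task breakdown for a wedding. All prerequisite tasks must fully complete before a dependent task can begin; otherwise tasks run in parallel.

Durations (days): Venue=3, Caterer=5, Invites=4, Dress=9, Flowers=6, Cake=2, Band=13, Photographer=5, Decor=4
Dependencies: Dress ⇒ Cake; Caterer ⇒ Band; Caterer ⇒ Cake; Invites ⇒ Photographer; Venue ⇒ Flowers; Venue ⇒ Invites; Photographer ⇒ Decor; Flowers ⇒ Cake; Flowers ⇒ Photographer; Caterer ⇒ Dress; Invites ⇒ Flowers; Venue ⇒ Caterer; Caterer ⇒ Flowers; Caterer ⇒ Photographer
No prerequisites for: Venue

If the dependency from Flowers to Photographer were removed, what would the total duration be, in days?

Before: longest chain Venue→Caterer→Flowers→Photographer→Decor = 3+5+6+5+4 = 23, finish 23.
Without Flowers→Photographer, Photographer's earliest start moves from 14 to 8.
New critical path: Venue→Caterer→Band = 3+5+13 = 21 ⇒ 21 days.

21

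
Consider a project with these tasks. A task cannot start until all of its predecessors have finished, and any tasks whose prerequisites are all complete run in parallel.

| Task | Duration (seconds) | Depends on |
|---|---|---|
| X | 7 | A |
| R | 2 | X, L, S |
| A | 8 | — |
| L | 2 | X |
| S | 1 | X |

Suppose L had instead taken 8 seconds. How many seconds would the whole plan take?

Baseline: A→X→L→R = 8+7+2+2 = 19 → 19 seconds.
L lies on that path, so at 8 seconds the path becomes 25 seconds.
That remains the longest chain; total 25 seconds.

25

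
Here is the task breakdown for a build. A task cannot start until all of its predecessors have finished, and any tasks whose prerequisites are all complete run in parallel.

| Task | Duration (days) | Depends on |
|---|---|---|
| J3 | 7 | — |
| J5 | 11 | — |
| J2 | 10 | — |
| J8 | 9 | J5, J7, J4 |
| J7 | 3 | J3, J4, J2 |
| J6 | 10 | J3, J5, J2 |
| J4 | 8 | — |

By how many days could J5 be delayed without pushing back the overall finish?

1

J2→J7→J8 = 10+3+9 = 22 sets the makespan at 22 days.
Longest path through J5: 21 days (earliest finish 11, latest finish 12).
Slack of J5 = 1 − 0 = 1 day.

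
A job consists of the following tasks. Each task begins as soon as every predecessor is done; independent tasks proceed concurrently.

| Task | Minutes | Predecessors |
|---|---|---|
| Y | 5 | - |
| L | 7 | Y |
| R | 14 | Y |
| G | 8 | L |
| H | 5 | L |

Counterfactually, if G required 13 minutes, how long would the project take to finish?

Actual critical path: Y→L→G = 5+7+8 = 20 ⇒ 20 minutes.
G is on the critical path; changing it to 13 makes that path 25 minutes.
That remains the longest chain; total 25 minutes.

25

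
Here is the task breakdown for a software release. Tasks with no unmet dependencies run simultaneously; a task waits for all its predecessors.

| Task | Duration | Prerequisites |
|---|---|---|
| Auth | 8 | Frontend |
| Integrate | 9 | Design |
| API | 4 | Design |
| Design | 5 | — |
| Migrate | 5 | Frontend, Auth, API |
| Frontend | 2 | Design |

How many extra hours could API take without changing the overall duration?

6

Design→Frontend→Auth→Migrate = 5+2+8+5 = 20 sets the makespan at 20 hours.
Longest path through API: 14 hours (earliest finish 9, latest finish 15).
So API can slip 15 − 9 = 6 hours.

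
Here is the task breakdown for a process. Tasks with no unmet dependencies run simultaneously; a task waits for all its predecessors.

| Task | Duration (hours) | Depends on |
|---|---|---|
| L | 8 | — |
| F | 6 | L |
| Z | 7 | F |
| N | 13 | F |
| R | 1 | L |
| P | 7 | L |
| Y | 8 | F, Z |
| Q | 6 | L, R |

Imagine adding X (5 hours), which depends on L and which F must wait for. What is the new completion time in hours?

34

Originally the plan takes 29 hours.
With X inserted, F now waits for max(L, X).
New critical path: L→X→F→Z→Y = 8+5+6+7+8 = 34 ⇒ 34 hours.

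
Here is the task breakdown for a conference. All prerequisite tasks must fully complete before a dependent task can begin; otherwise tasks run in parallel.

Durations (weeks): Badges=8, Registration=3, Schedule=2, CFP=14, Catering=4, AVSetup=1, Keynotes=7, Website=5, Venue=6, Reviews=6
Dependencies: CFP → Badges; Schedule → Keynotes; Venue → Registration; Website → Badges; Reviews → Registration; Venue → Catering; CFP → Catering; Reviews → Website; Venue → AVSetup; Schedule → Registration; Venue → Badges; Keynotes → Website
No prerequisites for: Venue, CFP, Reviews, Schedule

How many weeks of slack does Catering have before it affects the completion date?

4

Critical path: CFP→Badges = 14+8 = 22, so the finish is 22 weeks.
The longest chain containing Catering totals 18 weeks.
Slack of Catering = 18 − 14 = 4 weeks.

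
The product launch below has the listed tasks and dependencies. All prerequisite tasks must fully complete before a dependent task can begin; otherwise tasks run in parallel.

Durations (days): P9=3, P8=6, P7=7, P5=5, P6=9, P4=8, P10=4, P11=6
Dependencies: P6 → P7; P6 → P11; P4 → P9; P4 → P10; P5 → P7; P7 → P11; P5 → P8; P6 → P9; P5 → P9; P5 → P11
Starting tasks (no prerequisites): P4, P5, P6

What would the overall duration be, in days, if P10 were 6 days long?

As given, the longest chain is P6→P7→P11 = 9+7+6 = 22, so the finish is 22 days.
P10 is off the critical path — its longest chain is 12 days, giving 10 of slack.
No other chain overtakes it, so the finish is 22 days.

22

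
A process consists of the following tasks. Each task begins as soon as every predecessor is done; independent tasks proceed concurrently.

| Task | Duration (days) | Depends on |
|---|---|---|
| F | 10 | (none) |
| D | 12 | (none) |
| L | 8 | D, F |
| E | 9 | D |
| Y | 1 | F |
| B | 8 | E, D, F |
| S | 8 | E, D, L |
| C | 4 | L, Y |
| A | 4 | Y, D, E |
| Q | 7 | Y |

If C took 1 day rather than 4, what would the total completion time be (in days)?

Baseline: D→E→B = 12+9+8 = 29 → 29 days.
C is off the critical path — its longest chain is 24 days, giving 5 of slack.
That remains the longest chain; total 29 days.

29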